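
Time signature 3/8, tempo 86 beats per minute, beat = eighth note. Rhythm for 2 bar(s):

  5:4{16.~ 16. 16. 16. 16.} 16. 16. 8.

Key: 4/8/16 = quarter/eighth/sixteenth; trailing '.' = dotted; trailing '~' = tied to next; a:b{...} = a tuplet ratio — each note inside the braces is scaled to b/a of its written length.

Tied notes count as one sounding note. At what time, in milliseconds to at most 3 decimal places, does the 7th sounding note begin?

1. 0.0ms @ 0 + 837.209ms (6/5)
2. 837.209ms @ 6/5 + 418.605ms (3/5)
3. 1255.814ms @ 9/5 + 418.605ms (3/5)
4. 1674.419ms @ 12/5 + 418.605ms (3/5)
5. 2093.023ms @ 3 + 523.256ms (3/4)
6. 2616.279ms @ 15/4 + 523.256ms (3/4)
7. 3139.535ms @ 9/2 + 1046.512ms (3/2)

note 7 onset = 9/2b = 3139.535ms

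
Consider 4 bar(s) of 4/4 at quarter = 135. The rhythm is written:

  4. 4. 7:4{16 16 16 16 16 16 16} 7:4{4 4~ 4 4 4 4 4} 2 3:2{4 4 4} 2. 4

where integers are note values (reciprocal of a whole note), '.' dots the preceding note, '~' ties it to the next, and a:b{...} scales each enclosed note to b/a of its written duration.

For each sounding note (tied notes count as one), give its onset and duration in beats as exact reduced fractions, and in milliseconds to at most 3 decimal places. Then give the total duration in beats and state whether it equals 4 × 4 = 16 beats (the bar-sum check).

1) 0.0ms=0b +666.667ms=3/2b
2) 666.667ms=3/2b +666.667ms=3/2b
3) 1333.333ms=3b +63.492ms=1/7b
4) 1396.825ms=22/7b +63.492ms=1/7b
5) 1460.317ms=23/7b +63.492ms=1/7b
6) 1523.81ms=24/7b +63.492ms=1/7b
7) 1587.302ms=25/7b +63.492ms=1/7b
8) 1650.794ms=26/7b +63.492ms=1/7b
9) 1714.286ms=27/7b +63.492ms=1/7b
10) 1777.778ms=4b +253.968ms=4/7b
11) 2031.746ms=32/7b +507.937ms=8/7b
12) 2539.683ms=40/7b +253.968ms=4/7b
13) 2793.651ms=44/7b +253.968ms=4/7b
14) 3047.619ms=48/7b +253.968ms=4/7b
15) 3301.587ms=52/7b +253.968ms=4/7b
16) 3555.556ms=8b +888.889ms=2b
17) 4444.444ms=10b +296.296ms=2/3b
18) 4740.741ms=32/3b +296.296ms=2/3b
19) 5037.037ms=34/3b +296.296ms=2/3b
20) 5333.333ms=12b +1333.333ms=3b
21) 6666.667ms=15b +444.444ms=1b
Σ=16b of 16 (135bpm 4/4) — PASS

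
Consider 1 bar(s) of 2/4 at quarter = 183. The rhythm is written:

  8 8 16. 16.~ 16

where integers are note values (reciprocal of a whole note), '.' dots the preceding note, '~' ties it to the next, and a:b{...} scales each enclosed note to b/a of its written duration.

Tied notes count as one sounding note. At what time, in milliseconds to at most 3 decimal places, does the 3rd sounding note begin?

note 3 onset = 1b = 327.869ms

1. 0.0ms @ 0 + 163.934ms (1/2)
2. 163.934ms @ 1/2 + 163.934ms (1/2)
3. 327.869ms @ 1 + 122.951ms (3/8)
4. 450.82ms @ 11/8 + 204.918ms (5/8)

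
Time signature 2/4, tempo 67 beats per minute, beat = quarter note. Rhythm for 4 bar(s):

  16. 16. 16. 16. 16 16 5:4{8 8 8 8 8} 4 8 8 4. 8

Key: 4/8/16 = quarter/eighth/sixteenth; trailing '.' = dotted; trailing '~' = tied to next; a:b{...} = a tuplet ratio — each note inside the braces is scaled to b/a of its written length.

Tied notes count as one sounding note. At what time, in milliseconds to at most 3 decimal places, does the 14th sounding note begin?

note 14 onset = 11/2b = 4925.373ms

1. 0.0ms @ 0 + 335.821ms (3/8)
2. 335.821ms @ 3/8 + 335.821ms (3/8)
3. 671.642ms @ 3/4 + 335.821ms (3/8)
4. 1007.463ms @ 9/8 + 335.821ms (3/8)
5. 1343.284ms @ 3/2 + 223.881ms (1/4)
6. 1567.164ms @ 7/4 + 223.881ms (1/4)
7. 1791.045ms @ 2 + 358.209ms (2/5)
8. 2149.254ms @ 12/5 + 358.209ms (2/5)
9. 2507.463ms @ 14/5 + 358.209ms (2/5)
10. 2865.672ms @ 16/5 + 358.209ms (2/5)
11. 3223.881ms @ 18/5 + 358.209ms (2/5)
12. 3582.09ms @ 4 + 895.522ms (1)
13. 4477.612ms @ 5 + 447.761ms (1/2)
14. 4925.373ms @ 11/2 + 447.761ms (1/2)
15. 5373.134ms @ 6 + 1343.284ms (3/2)
16. 6716.418ms @ 15/2 + 447.761ms (1/2)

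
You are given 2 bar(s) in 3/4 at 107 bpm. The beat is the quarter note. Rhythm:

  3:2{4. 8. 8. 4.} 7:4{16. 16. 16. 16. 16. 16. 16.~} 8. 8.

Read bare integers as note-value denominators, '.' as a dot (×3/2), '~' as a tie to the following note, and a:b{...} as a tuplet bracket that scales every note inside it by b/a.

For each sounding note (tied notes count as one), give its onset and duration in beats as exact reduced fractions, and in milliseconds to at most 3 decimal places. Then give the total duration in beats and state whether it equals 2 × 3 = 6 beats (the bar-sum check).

1) 0.0ms=0b +560.748ms=1b
2) 560.748ms=1b +280.374ms=1/2b
3) 841.121ms=3/2b +280.374ms=1/2b
4) 1121.495ms=2b +560.748ms=1b
5) 1682.243ms=3b +120.16ms=3/14b
6) 1802.403ms=45/14b +120.16ms=3/14b
7) 1922.563ms=24/7b +120.16ms=3/14b
8) 2042.724ms=51/14b +120.16ms=3/14b
9) 2162.884ms=27/7b +120.16ms=3/14b
10) 2283.044ms=57/14b +120.16ms=3/14b
11) 2403.204ms=30/7b +540.721ms=27/28b
12) 2943.925ms=21/4b +420.561ms=3/4b
Σ=6b of 6 (107bpm 3/4) — PASS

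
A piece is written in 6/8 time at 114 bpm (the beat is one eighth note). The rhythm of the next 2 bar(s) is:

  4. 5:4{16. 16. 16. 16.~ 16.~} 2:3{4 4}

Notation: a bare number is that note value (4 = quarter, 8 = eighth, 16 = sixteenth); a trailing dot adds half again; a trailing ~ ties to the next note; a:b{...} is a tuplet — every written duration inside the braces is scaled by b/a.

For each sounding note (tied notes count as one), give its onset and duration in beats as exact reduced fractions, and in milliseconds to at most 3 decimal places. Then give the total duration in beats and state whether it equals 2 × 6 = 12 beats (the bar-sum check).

1) 0.0ms=0b +1578.947ms=3b
2) 1578.947ms=3b +315.789ms=3/5b
3) 1894.737ms=18/5b +315.789ms=3/5b
4) 2210.526ms=21/5b +315.789ms=3/5b
5) 2526.316ms=24/5b +2210.526ms=21/5b
6) 4736.842ms=9b +1578.947ms=3b
Σ=12b of 12 (114bpm 6/8) — PASS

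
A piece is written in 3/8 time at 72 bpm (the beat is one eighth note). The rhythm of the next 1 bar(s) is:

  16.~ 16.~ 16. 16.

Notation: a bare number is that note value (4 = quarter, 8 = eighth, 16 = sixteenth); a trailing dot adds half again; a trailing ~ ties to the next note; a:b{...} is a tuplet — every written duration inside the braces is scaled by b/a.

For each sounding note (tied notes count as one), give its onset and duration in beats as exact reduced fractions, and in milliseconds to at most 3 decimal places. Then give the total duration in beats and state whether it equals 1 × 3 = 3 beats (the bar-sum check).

1) 0.0ms=0b +1875.0ms=9/4b
2) 1875.0ms=9/4b +625.0ms=3/4b
Σ=3b of 3 (72bpm 3/8) — PASS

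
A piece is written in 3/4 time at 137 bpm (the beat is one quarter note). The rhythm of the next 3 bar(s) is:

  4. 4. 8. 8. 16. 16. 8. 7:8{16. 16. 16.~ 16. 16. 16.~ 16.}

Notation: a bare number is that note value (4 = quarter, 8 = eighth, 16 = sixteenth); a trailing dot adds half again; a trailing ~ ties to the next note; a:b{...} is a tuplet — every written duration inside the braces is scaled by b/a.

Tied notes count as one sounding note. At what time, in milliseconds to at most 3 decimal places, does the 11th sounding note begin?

note 11 onset = 54/7b = 3378.519ms

1. 0.0ms @ 0 + 656.934ms (3/2)
2. 656.934ms @ 3/2 + 656.934ms (3/2)
3. 1313.869ms @ 3 + 328.467ms (3/4)
4. 1642.336ms @ 15/4 + 328.467ms (3/4)
5. 1970.803ms @ 9/2 + 164.234ms (3/8)
6. 2135.036ms @ 39/8 + 164.234ms (3/8)
7. 2299.27ms @ 21/4 + 328.467ms (3/4)
8. 2627.737ms @ 6 + 187.696ms (3/7)
9. 2815.433ms @ 45/7 + 187.696ms (3/7)
10. 3003.128ms @ 48/7 + 375.391ms (6/7)
11. 3378.519ms @ 54/7 + 187.696ms (3/7)
12. 3566.215ms @ 57/7 + 375.391ms (6/7)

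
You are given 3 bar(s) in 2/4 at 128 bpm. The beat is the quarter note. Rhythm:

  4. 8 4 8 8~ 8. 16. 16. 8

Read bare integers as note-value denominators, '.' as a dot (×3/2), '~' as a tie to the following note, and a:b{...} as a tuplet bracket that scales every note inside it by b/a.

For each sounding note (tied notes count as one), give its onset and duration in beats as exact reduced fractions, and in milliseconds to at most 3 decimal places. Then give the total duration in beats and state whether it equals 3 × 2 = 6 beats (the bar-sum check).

1) 0.0ms=0b +703.125ms=3/2b
2) 703.125ms=3/2b +234.375ms=1/2b
3) 937.5ms=2b +468.75ms=1b
4) 1406.25ms=3b +234.375ms=1/2b
5) 1640.625ms=7/2b +585.938ms=5/4b
6) 2226.562ms=19/4b +175.781ms=3/8b
7) 2402.344ms=41/8b +175.781ms=3/8b
8) 2578.125ms=11/2b +234.375ms=1/2b
Σ=6b of 6 (128bpm 2/4) — PASS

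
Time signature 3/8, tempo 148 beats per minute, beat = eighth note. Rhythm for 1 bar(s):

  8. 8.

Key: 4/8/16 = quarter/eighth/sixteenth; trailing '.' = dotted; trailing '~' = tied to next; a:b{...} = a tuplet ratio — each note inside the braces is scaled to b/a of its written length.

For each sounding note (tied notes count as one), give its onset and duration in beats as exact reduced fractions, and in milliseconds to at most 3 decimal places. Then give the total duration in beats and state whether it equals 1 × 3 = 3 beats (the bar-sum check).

1) 0.0ms=0b +608.108ms=3/2b
2) 608.108ms=3/2b +608.108ms=3/2b
Σ=3b of 3 (148bpm 3/8) — PASS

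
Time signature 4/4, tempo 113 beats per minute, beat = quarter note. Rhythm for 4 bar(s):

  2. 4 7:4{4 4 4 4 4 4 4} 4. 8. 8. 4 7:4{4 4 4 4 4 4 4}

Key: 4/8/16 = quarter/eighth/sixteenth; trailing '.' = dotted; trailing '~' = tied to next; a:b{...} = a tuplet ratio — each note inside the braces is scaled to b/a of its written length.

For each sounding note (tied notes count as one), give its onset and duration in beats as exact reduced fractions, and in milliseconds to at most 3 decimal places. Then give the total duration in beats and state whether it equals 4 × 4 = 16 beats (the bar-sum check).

1) 0.0ms=0b +1592.92ms=3b
2) 1592.92ms=3b +530.973ms=1b
3) 2123.894ms=4b +303.413ms=4/7b
4) 2427.307ms=32/7b +303.413ms=4/7b
5) 2730.721ms=36/7b +303.413ms=4/7b
6) 3034.134ms=40/7b +303.413ms=4/7b
7) 3337.547ms=44/7b +303.413ms=4/7b
8) 3640.961ms=48/7b +303.413ms=4/7b
9) 3944.374ms=52/7b +303.413ms=4/7b
10) 4247.788ms=8b +796.46ms=3/2b
11) 5044.248ms=19/2b +398.23ms=3/4b
12) 5442.478ms=41/4b +398.23ms=3/4b
13) 5840.708ms=11b +530.973ms=1b
14) 6371.681ms=12b +303.413ms=4/7b
15) 6675.095ms=88/7b +303.413ms=4/7b
16) 6978.508ms=92/7b +303.413ms=4/7b
17) 7281.922ms=96/7b +303.413ms=4/7b
18) 7585.335ms=100/7b +303.413ms=4/7b
19) 7888.748ms=104/7b +303.413ms=4/7b
20) 8192.162ms=108/7b +303.413ms=4/7b
Σ=16b of 16 (113bpm 4/4) — PASS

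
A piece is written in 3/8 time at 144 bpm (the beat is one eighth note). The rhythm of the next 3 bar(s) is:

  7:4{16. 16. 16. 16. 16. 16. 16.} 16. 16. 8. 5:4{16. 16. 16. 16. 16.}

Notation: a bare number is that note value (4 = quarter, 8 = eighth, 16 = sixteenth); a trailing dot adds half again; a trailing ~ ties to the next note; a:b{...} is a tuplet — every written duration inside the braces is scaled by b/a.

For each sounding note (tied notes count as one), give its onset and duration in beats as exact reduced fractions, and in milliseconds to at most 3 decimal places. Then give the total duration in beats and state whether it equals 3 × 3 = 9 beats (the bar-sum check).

1) 0.0ms=0b +178.571ms=3/7b
2) 178.571ms=3/7b +178.571ms=3/7b
3) 357.143ms=6/7b +178.571ms=3/7b
4) 535.714ms=9/7b +178.571ms=3/7b
5) 714.286ms=12/7b +178.571ms=3/7b
6) 892.857ms=15/7b +178.571ms=3/7b
7) 1071.429ms=18/7b +178.571ms=3/7b
8) 1250.0ms=3b +312.5ms=3/4b
9) 1562.5ms=15/4b +312.5ms=3/4b
10) 1875.0ms=9/2b +625.0ms=3/2b
11) 2500.0ms=6b +250.0ms=3/5b
12) 2750.0ms=33/5b +250.0ms=3/5b
13) 3000.0ms=36/5b +250.0ms=3/5b
14) 3250.0ms=39/5b +250.0ms=3/5b
15) 3500.0ms=42/5b +250.0ms=3/5b
Σ=9b of 9 (144bpm 3/8) — PASS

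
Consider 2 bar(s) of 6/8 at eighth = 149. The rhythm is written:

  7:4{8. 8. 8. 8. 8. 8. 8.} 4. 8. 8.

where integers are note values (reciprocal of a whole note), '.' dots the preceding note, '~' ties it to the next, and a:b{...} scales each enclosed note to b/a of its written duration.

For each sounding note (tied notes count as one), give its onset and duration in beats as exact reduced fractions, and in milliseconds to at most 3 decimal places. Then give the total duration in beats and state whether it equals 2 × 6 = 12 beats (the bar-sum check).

1) 0.0ms=0b +345.158ms=6/7b
2) 345.158ms=6/7b +345.158ms=6/7b
3) 690.316ms=12/7b +345.158ms=6/7b
4) 1035.475ms=18/7b +345.158ms=6/7b
5) 1380.633ms=24/7b +345.158ms=6/7b
6) 1725.791ms=30/7b +345.158ms=6/7b
7) 2070.949ms=36/7b +345.158ms=6/7b
8) 2416.107ms=6b +1208.054ms=3b
9) 3624.161ms=9b +604.027ms=3/2b
10) 4228.188ms=21/2b +604.027ms=3/2b
Σ=12b of 12 (149bpm 6/8) — PASS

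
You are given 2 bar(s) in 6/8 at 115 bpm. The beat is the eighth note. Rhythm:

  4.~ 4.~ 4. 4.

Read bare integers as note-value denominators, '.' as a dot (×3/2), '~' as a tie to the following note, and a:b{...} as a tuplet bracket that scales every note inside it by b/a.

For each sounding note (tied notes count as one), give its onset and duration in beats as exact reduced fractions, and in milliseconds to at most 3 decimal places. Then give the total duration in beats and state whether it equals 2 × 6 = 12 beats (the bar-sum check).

1) 0.0ms=0b +4695.652ms=9b
2) 4695.652ms=9b +1565.217ms=3b
Σ=12b of 12 (115bpm 6/8) — PASS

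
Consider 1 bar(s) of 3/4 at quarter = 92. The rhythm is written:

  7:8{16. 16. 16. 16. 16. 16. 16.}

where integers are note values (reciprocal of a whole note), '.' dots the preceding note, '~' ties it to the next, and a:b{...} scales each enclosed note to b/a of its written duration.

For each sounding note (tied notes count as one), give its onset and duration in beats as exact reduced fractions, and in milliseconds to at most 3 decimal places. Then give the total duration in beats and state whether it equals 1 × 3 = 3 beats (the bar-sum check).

1) 0.0ms=0b +279.503ms=3/7b
2) 279.503ms=3/7b +279.503ms=3/7b
3) 559.006ms=6/7b +279.503ms=3/7b
4) 838.509ms=9/7b +279.503ms=3/7b
5) 1118.012ms=12/7b +279.503ms=3/7b
6) 1397.516ms=15/7b +279.503ms=3/7b
7) 1677.019ms=18/7b +279.503ms=3/7b
Σ=3b of 3 (92bpm 3/4) — PASS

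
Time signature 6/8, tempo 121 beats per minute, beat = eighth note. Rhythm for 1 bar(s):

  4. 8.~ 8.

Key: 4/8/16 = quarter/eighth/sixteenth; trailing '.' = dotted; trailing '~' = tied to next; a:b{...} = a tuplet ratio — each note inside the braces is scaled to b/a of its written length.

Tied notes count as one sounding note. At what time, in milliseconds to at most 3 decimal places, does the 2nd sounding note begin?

1. 0.0ms @ 0 + 1487.603ms (3)
2. 1487.603ms @ 3 + 1487.603ms (3)

note 2 onset = 3b = 1487.603ms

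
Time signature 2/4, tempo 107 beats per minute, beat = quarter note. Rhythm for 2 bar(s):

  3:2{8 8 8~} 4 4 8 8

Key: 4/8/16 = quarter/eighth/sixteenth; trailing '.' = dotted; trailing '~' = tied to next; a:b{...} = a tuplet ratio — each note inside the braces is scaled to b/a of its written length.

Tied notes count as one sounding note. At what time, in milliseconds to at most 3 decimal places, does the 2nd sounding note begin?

1. 0.0ms @ 0 + 186.916ms (1/3)
2. 186.916ms @ 1/3 + 186.916ms (1/3)
3. 373.832ms @ 2/3 + 747.664ms (4/3)
4. 1121.495ms @ 2 + 560.748ms (1)
5. 1682.243ms @ 3 + 280.374ms (1/2)
6. 1962.617ms @ 7/2 + 280.374ms (1/2)

note 2 onset = 1/3b = 186.916ms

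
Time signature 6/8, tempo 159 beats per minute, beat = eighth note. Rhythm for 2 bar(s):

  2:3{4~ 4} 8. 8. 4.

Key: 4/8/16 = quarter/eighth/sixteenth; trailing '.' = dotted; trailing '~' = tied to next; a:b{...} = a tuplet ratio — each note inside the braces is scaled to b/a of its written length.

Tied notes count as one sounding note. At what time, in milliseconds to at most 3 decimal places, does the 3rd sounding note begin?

note 3 onset = 15/2b = 2830.189ms

1. 0.0ms @ 0 + 2264.151ms (6)
2. 2264.151ms @ 6 + 566.038ms (3/2)
3. 2830.189ms @ 15/2 + 566.038ms (3/2)
4. 3396.226ms @ 9 + 1132.075ms (3)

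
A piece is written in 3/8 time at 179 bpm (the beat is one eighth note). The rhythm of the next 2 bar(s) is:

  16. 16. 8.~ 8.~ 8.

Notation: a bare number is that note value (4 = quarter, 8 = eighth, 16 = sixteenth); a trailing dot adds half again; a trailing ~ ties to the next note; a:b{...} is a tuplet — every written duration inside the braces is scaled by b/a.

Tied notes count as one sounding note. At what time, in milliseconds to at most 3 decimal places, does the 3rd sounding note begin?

1. 0.0ms @ 0 + 251.397ms (3/4)
2. 251.397ms @ 3/4 + 251.397ms (3/4)
3. 502.793ms @ 3/2 + 1508.38ms (9/2)

note 3 onset = 3/2b = 502.793ms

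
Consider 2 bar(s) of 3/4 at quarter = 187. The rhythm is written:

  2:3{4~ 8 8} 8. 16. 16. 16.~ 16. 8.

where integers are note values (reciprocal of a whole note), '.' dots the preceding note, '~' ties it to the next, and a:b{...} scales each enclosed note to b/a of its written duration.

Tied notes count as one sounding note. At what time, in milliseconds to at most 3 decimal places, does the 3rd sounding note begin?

1. 0.0ms @ 0 + 721.925ms (9/4)
2. 721.925ms @ 9/4 + 240.642ms (3/4)
3. 962.567ms @ 3 + 240.642ms (3/4)
4. 1203.209ms @ 15/4 + 120.321ms (3/8)
5. 1323.529ms @ 33/8 + 120.321ms (3/8)
6. 1443.85ms @ 9/2 + 240.642ms (3/4)
7. 1684.492ms @ 21/4 + 240.642ms (3/4)

note 3 onset = 3b = 962.567ms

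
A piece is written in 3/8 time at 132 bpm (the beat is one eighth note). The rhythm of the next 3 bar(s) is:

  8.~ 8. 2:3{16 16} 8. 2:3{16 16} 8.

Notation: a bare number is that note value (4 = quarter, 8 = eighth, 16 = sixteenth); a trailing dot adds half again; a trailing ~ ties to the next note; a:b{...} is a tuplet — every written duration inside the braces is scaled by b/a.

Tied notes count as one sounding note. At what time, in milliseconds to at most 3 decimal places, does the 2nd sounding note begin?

note 2 onset = 3b = 1363.636ms

1. 0.0ms @ 0 + 1363.636ms (3)
2. 1363.636ms @ 3 + 340.909ms (3/4)
3. 1704.545ms @ 15/4 + 340.909ms (3/4)
4. 2045.455ms @ 9/2 + 681.818ms (3/2)
5. 2727.273ms @ 6 + 340.909ms (3/4)
6. 3068.182ms @ 27/4 + 340.909ms (3/4)
7. 3409.091ms @ 15/2 + 681.818ms (3/2)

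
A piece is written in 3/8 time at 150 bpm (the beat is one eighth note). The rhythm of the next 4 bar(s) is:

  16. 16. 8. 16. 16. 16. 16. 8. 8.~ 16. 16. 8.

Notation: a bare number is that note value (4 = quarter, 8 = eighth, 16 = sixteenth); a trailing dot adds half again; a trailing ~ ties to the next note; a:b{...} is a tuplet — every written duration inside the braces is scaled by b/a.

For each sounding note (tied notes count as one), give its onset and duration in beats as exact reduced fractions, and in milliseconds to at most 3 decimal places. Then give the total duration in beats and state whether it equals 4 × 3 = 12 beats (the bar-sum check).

1) 0.0ms=0b +300.0ms=3/4b
2) 300.0ms=3/4b +300.0ms=3/4b
3) 600.0ms=3/2b +600.0ms=3/2b
4) 1200.0ms=3b +300.0ms=3/4b
5) 1500.0ms=15/4b +300.0ms=3/4b
6) 1800.0ms=9/2b +300.0ms=3/4b
7) 2100.0ms=21/4b +300.0ms=3/4b
8) 2400.0ms=6b +600.0ms=3/2b
9) 3000.0ms=15/2b +900.0ms=9/4b
10) 3900.0ms=39/4b +300.0ms=3/4b
11) 4200.0ms=21/2b +600.0ms=3/2b
Σ=12b of 12 (150bpm 3/8) — PASS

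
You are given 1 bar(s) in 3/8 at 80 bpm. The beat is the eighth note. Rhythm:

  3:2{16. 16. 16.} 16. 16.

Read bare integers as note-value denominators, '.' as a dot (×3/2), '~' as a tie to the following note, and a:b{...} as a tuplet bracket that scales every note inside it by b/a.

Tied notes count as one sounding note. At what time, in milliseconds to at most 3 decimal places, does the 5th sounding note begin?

note 5 onset = 9/4b = 1687.5ms

1. 0.0ms @ 0 + 375.0ms (1/2)
2. 375.0ms @ 1/2 + 375.0ms (1/2)
3. 750.0ms @ 1 + 375.0ms (1/2)
4. 1125.0ms @ 3/2 + 562.5ms (3/4)
5. 1687.5ms @ 9/4 + 562.5ms (3/4)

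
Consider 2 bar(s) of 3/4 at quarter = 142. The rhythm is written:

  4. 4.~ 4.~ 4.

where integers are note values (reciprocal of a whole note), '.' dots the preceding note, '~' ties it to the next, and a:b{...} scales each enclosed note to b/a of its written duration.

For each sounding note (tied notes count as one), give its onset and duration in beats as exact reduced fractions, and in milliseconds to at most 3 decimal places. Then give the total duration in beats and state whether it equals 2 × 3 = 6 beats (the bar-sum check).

1) 0.0ms=0b +633.803ms=3/2b
2) 633.803ms=3/2b +1901.408ms=9/2b
Σ=6b of 6 (142bpm 3/4) — PASS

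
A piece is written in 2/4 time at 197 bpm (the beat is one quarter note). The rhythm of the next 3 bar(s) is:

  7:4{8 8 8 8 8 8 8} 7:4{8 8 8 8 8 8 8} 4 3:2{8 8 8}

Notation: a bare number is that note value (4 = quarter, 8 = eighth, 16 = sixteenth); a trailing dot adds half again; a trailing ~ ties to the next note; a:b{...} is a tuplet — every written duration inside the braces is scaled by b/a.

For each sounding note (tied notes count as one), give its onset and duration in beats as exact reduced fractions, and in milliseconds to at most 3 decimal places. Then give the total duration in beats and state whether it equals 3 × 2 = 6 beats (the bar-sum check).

1) 0.0ms=0b +87.02ms=2/7b
2) 87.02ms=2/7b +87.02ms=2/7b
3) 174.039ms=4/7b +87.02ms=2/7b
4) 261.059ms=6/7b +87.02ms=2/7b
5) 348.078ms=8/7b +87.02ms=2/7b
6) 435.098ms=10/7b +87.02ms=2/7b
7) 522.117ms=12/7b +87.02ms=2/7b
8) 609.137ms=2b +87.02ms=2/7b
9) 696.157ms=16/7b +87.02ms=2/7b
10) 783.176ms=18/7b +87.02ms=2/7b
11) 870.196ms=20/7b +87.02ms=2/7b
12) 957.215ms=22/7b +87.02ms=2/7b
13) 1044.235ms=24/7b +87.02ms=2/7b
14) 1131.255ms=26/7b +87.02ms=2/7b
15) 1218.274ms=4b +304.569ms=1b
16) 1522.843ms=5b +101.523ms=1/3b
17) 1624.365ms=16/3b +101.523ms=1/3b
18) 1725.888ms=17/3b +101.523ms=1/3b
Σ=6b of 6 (197bpm 2/4) — PASS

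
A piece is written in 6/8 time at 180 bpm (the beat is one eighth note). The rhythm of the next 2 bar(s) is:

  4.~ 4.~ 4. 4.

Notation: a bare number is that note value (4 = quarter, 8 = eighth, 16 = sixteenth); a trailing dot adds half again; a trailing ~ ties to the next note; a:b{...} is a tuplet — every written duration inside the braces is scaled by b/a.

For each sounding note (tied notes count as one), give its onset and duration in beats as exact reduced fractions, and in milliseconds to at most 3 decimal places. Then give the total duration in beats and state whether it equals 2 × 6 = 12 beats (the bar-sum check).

1) 0.0ms=0b +3000.0ms=9b
2) 3000.0ms=9b +1000.0ms=3b
Σ=12b of 12 (180bpm 6/8) — PASS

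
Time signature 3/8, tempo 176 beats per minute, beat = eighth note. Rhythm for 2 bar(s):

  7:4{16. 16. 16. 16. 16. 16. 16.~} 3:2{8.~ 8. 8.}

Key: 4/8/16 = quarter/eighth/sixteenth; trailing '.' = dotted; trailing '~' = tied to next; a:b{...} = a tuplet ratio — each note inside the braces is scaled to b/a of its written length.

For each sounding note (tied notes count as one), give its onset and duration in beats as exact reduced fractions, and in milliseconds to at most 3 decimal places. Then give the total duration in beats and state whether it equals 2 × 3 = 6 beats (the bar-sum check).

1) 0.0ms=0b +146.104ms=3/7b
2) 146.104ms=3/7b +146.104ms=3/7b
3) 292.208ms=6/7b +146.104ms=3/7b
4) 438.312ms=9/7b +146.104ms=3/7b
5) 584.416ms=12/7b +146.104ms=3/7b
6) 730.519ms=15/7b +146.104ms=3/7b
7) 876.623ms=18/7b +827.922ms=17/7b
8) 1704.545ms=5b +340.909ms=1b
Σ=6b of 6 (176bpm 3/8) — PASS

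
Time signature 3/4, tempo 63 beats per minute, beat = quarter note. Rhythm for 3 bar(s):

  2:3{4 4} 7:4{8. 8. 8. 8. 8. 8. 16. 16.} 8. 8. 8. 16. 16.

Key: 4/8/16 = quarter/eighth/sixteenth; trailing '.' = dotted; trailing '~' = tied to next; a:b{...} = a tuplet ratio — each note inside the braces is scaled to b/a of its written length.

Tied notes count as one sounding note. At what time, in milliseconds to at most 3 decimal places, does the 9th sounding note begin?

1. 0.0ms @ 0 + 1428.571ms (3/2)
2. 1428.571ms @ 3/2 + 1428.571ms (3/2)
3. 2857.143ms @ 3 + 408.163ms (3/7)
4. 3265.306ms @ 24/7 + 408.163ms (3/7)
5. 3673.469ms @ 27/7 + 408.163ms (3/7)
6. 4081.633ms @ 30/7 + 408.163ms (3/7)
7. 4489.796ms @ 33/7 + 408.163ms (3/7)
8. 4897.959ms @ 36/7 + 408.163ms (3/7)
9. 5306.122ms @ 39/7 + 204.082ms (3/14)
10. 5510.204ms @ 81/14 + 204.082ms (3/14)
11. 5714.286ms @ 6 + 714.286ms (3/4)
12. 6428.571ms @ 27/4 + 714.286ms (3/4)
13. 7142.857ms @ 15/2 + 714.286ms (3/4)
14. 7857.143ms @ 33/4 + 357.143ms (3/8)
15. 8214.286ms @ 69/8 + 357.143ms (3/8)

note 9 onset = 39/7b = 5306.122ms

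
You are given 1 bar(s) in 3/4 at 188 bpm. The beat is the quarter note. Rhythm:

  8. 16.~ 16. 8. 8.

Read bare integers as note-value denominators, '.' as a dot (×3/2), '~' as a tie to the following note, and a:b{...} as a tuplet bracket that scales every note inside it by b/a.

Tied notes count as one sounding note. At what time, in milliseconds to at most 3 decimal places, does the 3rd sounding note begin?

1. 0.0ms @ 0 + 239.362ms (3/4)
2. 239.362ms @ 3/4 + 239.362ms (3/4)
3. 478.723ms @ 3/2 + 239.362ms (3/4)
4. 718.085ms @ 9/4 + 239.362ms (3/4)

note 3 onset = 3/2b = 478.723ms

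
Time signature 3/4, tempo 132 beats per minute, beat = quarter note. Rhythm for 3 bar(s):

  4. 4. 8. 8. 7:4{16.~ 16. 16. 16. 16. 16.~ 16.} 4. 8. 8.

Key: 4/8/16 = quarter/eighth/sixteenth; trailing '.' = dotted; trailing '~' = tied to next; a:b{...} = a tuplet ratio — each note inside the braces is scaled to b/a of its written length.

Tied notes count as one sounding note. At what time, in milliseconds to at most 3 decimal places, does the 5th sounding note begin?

1. 0.0ms @ 0 + 681.818ms (3/2)
2. 681.818ms @ 3/2 + 681.818ms (3/2)
3. 1363.636ms @ 3 + 340.909ms (3/4)
4. 1704.545ms @ 15/4 + 340.909ms (3/4)
5. 2045.455ms @ 9/2 + 194.805ms (3/7)
6. 2240.26ms @ 69/14 + 97.403ms (3/14)
7. 2337.662ms @ 36/7 + 97.403ms (3/14)
8. 2435.065ms @ 75/14 + 97.403ms (3/14)
9. 2532.468ms @ 39/7 + 194.805ms (3/7)
10. 2727.273ms @ 6 + 681.818ms (3/2)
11. 3409.091ms @ 15/2 + 340.909ms (3/4)
12. 3750.0ms @ 33/4 + 340.909ms (3/4)

note 5 onset = 9/2b = 2045.455ms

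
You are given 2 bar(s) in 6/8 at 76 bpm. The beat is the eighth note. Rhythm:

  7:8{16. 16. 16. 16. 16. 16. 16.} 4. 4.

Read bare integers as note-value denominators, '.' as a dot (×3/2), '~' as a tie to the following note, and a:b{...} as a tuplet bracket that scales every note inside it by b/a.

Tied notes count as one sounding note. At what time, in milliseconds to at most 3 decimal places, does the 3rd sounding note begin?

1. 0.0ms @ 0 + 676.692ms (6/7)
2. 676.692ms @ 6/7 + 676.692ms (6/7)
3. 1353.383ms @ 12/7 + 676.692ms (6/7)
4. 2030.075ms @ 18/7 + 676.692ms (6/7)
5. 2706.767ms @ 24/7 + 676.692ms (6/7)
6. 3383.459ms @ 30/7 + 676.692ms (6/7)
7. 4060.15ms @ 36/7 + 676.692ms (6/7)
8. 4736.842ms @ 6 + 2368.421ms (3)
9. 7105.263ms @ 9 + 2368.421ms (3)

note 3 onset = 12/7b = 1353.383ms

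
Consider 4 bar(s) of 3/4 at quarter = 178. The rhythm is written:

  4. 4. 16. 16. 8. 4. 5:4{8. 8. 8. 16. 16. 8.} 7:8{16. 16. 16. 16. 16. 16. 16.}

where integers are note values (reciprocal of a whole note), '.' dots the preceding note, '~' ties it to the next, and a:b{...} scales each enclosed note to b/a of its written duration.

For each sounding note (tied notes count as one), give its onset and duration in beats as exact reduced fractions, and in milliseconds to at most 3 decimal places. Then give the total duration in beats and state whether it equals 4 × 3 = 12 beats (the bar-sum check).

1) 0.0ms=0b +505.618ms=3/2b
2) 505.618ms=3/2b +505.618ms=3/2b
3) 1011.236ms=3b +126.404ms=3/8b
4) 1137.64ms=27/8b +126.404ms=3/8b
5) 1264.045ms=15/4b +252.809ms=3/4b
6) 1516.854ms=9/2b +505.618ms=3/2b
7) 2022.472ms=6b +202.247ms=3/5b
8) 2224.719ms=33/5b +202.247ms=3/5b
9) 2426.966ms=36/5b +202.247ms=3/5b
10) 2629.213ms=39/5b +101.124ms=3/10b
11) 2730.337ms=81/10b +101.124ms=3/10b
12) 2831.461ms=42/5b +202.247ms=3/5b
13) 3033.708ms=9b +144.462ms=3/7b
14) 3178.17ms=66/7b +144.462ms=3/7b
15) 3322.632ms=69/7b +144.462ms=3/7b
16) 3467.095ms=72/7b +144.462ms=3/7b
17) 3611.557ms=75/7b +144.462ms=3/7b
18) 3756.019ms=78/7b +144.462ms=3/7b
19) 3900.482ms=81/7b +144.462ms=3/7b
Σ=12b of 12 (178bpm 3/4) — PASS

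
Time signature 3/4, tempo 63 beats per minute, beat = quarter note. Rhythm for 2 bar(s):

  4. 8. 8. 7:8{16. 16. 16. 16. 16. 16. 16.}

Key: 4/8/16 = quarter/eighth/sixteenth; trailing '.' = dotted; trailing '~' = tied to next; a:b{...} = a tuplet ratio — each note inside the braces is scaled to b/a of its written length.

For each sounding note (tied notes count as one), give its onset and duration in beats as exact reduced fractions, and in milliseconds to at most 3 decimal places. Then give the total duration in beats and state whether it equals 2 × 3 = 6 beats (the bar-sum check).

1) 0.0ms=0b +1428.571ms=3/2b
2) 1428.571ms=3/2b +714.286ms=3/4b
3) 2142.857ms=9/4b +714.286ms=3/4b
4) 2857.143ms=3b +408.163ms=3/7b
5) 3265.306ms=24/7b +408.163ms=3/7b
6) 3673.469ms=27/7b +408.163ms=3/7b
7) 4081.633ms=30/7b +408.163ms=3/7b
8) 4489.796ms=33/7b +408.163ms=3/7b
9) 4897.959ms=36/7b +408.163ms=3/7b
10) 5306.122ms=39/7b +408.163ms=3/7b
Σ=6b of 6 (63bpm 3/4) — PASS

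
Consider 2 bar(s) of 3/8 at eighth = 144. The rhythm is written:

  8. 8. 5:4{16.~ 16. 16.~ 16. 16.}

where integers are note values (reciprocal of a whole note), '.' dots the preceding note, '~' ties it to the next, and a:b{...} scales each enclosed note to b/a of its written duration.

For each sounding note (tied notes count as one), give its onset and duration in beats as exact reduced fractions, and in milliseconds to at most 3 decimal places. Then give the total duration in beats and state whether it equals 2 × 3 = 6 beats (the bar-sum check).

1) 0.0ms=0b +625.0ms=3/2b
2) 625.0ms=3/2b +625.0ms=3/2b
3) 1250.0ms=3b +500.0ms=6/5b
4) 1750.0ms=21/5b +500.0ms=6/5b
5) 2250.0ms=27/5b +250.0ms=3/5b
Σ=6b of 6 (144bpm 3/8) — PASS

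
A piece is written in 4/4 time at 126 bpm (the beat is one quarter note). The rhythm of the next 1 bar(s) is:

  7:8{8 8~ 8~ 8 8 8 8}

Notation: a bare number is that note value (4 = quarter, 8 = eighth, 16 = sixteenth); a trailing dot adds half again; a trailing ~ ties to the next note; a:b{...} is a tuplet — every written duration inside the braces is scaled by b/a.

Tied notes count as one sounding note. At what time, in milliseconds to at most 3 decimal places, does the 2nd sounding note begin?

1. 0.0ms @ 0 + 272.109ms (4/7)
2. 272.109ms @ 4/7 + 816.327ms (12/7)
3. 1088.435ms @ 16/7 + 272.109ms (4/7)
4. 1360.544ms @ 20/7 + 272.109ms (4/7)
5. 1632.653ms @ 24/7 + 272.109ms (4/7)

note 2 onset = 4/7b = 272.109ms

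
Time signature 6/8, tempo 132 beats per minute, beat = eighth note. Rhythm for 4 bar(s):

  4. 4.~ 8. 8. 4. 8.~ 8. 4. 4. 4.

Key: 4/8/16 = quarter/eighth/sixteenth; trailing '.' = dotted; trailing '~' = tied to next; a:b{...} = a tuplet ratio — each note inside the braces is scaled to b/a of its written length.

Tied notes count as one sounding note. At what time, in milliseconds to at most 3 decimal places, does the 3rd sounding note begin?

1. 0.0ms @ 0 + 1363.636ms (3)
2. 1363.636ms @ 3 + 2045.455ms (9/2)
3. 3409.091ms @ 15/2 + 681.818ms (3/2)
4. 4090.909ms @ 9 + 1363.636ms (3)
5. 5454.545ms @ 12 + 1363.636ms (3)
6. 6818.182ms @ 15 + 1363.636ms (3)
7. 8181.818ms @ 18 + 1363.636ms (3)
8. 9545.455ms @ 21 + 1363.636ms (3)

note 3 onset = 15/2b = 3409.091ms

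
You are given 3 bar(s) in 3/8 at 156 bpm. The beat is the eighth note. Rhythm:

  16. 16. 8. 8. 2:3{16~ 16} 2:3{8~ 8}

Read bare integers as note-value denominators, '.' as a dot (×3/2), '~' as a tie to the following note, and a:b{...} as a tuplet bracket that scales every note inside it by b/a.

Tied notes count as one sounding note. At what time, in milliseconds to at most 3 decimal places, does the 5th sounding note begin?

note 5 onset = 9/2b = 1730.769ms

1. 0.0ms @ 0 + 288.462ms (3/4)
2. 288.462ms @ 3/4 + 288.462ms (3/4)
3. 576.923ms @ 3/2 + 576.923ms (3/2)
4. 1153.846ms @ 3 + 576.923ms (3/2)
5. 1730.769ms @ 9/2 + 576.923ms (3/2)
6. 2307.692ms @ 6 + 1153.846ms (3)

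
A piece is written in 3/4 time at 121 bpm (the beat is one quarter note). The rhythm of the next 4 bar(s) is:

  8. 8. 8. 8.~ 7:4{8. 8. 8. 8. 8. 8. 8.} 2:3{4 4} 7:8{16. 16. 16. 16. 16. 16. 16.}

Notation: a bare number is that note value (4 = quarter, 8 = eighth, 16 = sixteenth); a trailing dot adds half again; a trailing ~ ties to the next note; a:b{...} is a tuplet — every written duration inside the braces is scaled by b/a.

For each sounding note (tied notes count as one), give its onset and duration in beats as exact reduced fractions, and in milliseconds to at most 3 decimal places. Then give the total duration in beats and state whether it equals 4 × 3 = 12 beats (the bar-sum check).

1) 0.0ms=0b +371.901ms=3/4b
2) 371.901ms=3/4b +371.901ms=3/4b
3) 743.802ms=3/2b +371.901ms=3/4b
4) 1115.702ms=9/4b +584.416ms=33/28b
5) 1700.118ms=24/7b +212.515ms=3/7b
6) 1912.633ms=27/7b +212.515ms=3/7b
7) 2125.148ms=30/7b +212.515ms=3/7b
8) 2337.662ms=33/7b +212.515ms=3/7b
9) 2550.177ms=36/7b +212.515ms=3/7b
10) 2762.692ms=39/7b +212.515ms=3/7b
11) 2975.207ms=6b +743.802ms=3/2b
12) 3719.008ms=15/2b +743.802ms=3/2b
13) 4462.81ms=9b +212.515ms=3/7b
14) 4675.325ms=66/7b +212.515ms=3/7b
15) 4887.839ms=69/7b +212.515ms=3/7b
16) 5100.354ms=72/7b +212.515ms=3/7b
17) 5312.869ms=75/7b +212.515ms=3/7b
18) 5525.384ms=78/7b +212.515ms=3/7b
19) 5737.898ms=81/7b +212.515ms=3/7b
Σ=12b of 12 (121bpm 3/4) — PASS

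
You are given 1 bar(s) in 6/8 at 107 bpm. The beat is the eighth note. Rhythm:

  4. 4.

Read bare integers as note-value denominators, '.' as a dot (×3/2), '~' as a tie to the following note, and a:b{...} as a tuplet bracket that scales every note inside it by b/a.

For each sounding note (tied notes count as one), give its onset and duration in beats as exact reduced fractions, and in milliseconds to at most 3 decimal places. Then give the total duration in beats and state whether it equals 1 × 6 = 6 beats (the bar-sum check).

1) 0.0ms=0b +1682.243ms=3b
2) 1682.243ms=3b +1682.243ms=3b
Σ=6b of 6 (107bpm 6/8) — PASS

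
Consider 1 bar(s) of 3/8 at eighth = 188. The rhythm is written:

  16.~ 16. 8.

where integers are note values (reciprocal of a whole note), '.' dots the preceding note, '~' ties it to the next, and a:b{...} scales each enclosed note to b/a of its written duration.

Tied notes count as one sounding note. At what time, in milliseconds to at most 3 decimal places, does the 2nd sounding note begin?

note 2 onset = 3/2b = 478.723ms

1. 0.0ms @ 0 + 478.723ms (3/2)
2. 478.723ms @ 3/2 + 478.723ms (3/2)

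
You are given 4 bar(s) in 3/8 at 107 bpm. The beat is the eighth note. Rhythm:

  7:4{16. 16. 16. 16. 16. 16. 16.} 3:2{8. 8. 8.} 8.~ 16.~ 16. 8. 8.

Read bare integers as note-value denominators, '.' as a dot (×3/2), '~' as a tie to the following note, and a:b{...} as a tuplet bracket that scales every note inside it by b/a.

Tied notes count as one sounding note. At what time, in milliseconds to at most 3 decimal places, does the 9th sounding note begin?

note 9 onset = 4b = 2242.991ms

1. 0.0ms @ 0 + 240.32ms (3/7)
2. 240.32ms @ 3/7 + 240.32ms (3/7)
3. 480.641ms @ 6/7 + 240.32ms (3/7)
4. 720.961ms @ 9/7 + 240.32ms (3/7)
5. 961.282ms @ 12/7 + 240.32ms (3/7)
6. 1201.602ms @ 15/7 + 240.32ms (3/7)
7. 1441.923ms @ 18/7 + 240.32ms (3/7)
8. 1682.243ms @ 3 + 560.748ms (1)
9. 2242.991ms @ 4 + 560.748ms (1)
10. 2803.738ms @ 5 + 560.748ms (1)
11. 3364.486ms @ 6 + 1682.243ms (3)
12. 5046.729ms @ 9 + 841.121ms (3/2)
13. 5887.85ms @ 21/2 + 841.121ms (3/2)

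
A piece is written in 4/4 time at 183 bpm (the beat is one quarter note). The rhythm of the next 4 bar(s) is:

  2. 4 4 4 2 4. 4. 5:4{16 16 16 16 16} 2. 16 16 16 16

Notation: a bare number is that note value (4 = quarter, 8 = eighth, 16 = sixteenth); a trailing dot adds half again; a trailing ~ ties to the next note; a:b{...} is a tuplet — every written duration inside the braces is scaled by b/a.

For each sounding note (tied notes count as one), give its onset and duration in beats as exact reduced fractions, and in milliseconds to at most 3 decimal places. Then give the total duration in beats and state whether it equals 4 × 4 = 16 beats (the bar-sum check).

1) 0.0ms=0b +983.607ms=3b
2) 983.607ms=3b +327.869ms=1b
3) 1311.475ms=4b +327.869ms=1b
4) 1639.344ms=5b +327.869ms=1b
5) 1967.213ms=6b +655.738ms=2b
6) 2622.951ms=8b +491.803ms=3/2b
7) 3114.754ms=19/2b +491.803ms=3/2b
8) 3606.557ms=11b +65.574ms=1/5b
9) 3672.131ms=56/5b +65.574ms=1/5b
10) 3737.705ms=57/5b +65.574ms=1/5b
11) 3803.279ms=58/5b +65.574ms=1/5b
12) 3868.852ms=59/5b +65.574ms=1/5b
13) 3934.426ms=12b +983.607ms=3b
14) 4918.033ms=15b +81.967ms=1/4b
15) 5000.0ms=61/4b +81.967ms=1/4b
16) 5081.967ms=31/2b +81.967ms=1/4b
17) 5163.934ms=63/4b +81.967ms=1/4b
Σ=16b of 16 (183bpm 4/4) — PASS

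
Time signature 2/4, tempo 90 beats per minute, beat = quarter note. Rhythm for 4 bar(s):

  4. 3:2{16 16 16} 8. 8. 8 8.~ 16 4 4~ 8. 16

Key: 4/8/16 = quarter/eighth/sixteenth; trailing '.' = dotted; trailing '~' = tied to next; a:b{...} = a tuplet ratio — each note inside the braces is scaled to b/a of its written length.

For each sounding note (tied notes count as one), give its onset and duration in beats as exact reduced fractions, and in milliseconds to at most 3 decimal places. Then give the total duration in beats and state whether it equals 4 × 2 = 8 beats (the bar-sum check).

1) 0.0ms=0b +1000.0ms=3/2b
2) 1000.0ms=3/2b +111.111ms=1/6b
3) 1111.111ms=5/3b +111.111ms=1/6b
4) 1222.222ms=11/6b +111.111ms=1/6b
5) 1333.333ms=2b +500.0ms=3/4b
6) 1833.333ms=11/4b +500.0ms=3/4b
7) 2333.333ms=7/2b +333.333ms=1/2b
8) 2666.667ms=4b +666.667ms=1b
9) 3333.333ms=5b +666.667ms=1b
10) 4000.0ms=6b +1166.667ms=7/4b
11) 5166.667ms=31/4b +166.667ms=1/4b
Σ=8b of 8 (90bpm 2/4) — PASS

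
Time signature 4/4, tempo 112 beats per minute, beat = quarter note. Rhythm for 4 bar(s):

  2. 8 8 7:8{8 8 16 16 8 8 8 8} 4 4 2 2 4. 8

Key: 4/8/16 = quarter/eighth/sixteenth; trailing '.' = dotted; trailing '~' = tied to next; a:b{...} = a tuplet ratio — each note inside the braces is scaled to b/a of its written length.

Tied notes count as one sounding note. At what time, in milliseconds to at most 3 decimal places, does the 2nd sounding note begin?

note 2 onset = 3b = 1607.143ms

1. 0.0ms @ 0 + 1607.143ms (3)
2. 1607.143ms @ 3 + 267.857ms (1/2)
3. 1875.0ms @ 7/2 + 267.857ms (1/2)
4. 2142.857ms @ 4 + 306.122ms (4/7)
5. 2448.98ms @ 32/7 + 306.122ms (4/7)
6. 2755.102ms @ 36/7 + 153.061ms (2/7)
7. 2908.163ms @ 38/7 + 153.061ms (2/7)
8. 3061.224ms @ 40/7 + 306.122ms (4/7)
9. 3367.347ms @ 44/7 + 306.122ms (4/7)
10. 3673.469ms @ 48/7 + 306.122ms (4/7)
11. 3979.592ms @ 52/7 + 306.122ms (4/7)
12. 4285.714ms @ 8 + 535.714ms (1)
13. 4821.429ms @ 9 + 535.714ms (1)
14. 5357.143ms @ 10 + 1071.429ms (2)
15. 6428.571ms @ 12 + 1071.429ms (2)
16. 7500.0ms @ 14 + 803.571ms (3/2)
17. 8303.571ms @ 31/2 + 267.857ms (1/2)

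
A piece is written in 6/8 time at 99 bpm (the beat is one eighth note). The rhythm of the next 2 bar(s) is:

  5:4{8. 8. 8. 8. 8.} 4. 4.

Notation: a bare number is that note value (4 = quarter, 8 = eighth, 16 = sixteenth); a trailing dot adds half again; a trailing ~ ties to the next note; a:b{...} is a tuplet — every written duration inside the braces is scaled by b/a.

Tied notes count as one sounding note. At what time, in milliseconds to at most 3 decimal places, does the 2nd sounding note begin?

note 2 onset = 6/5b = 727.273ms

1. 0.0ms @ 0 + 727.273ms (6/5)
2. 727.273ms @ 6/5 + 727.273ms (6/5)
3. 1454.545ms @ 12/5 + 727.273ms (6/5)
4. 2181.818ms @ 18/5 + 727.273ms (6/5)
5. 2909.091ms @ 24/5 + 727.273ms (6/5)
6. 3636.364ms @ 6 + 1818.182ms (3)
7. 5454.545ms @ 9 + 1818.182ms (3)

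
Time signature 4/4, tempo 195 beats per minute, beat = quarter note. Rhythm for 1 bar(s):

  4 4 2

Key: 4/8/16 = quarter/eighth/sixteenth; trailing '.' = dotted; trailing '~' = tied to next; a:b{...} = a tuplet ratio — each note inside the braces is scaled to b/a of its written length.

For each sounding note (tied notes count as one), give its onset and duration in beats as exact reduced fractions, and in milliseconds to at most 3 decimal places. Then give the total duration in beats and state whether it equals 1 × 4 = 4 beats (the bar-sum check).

1) 0.0ms=0b +307.692ms=1b
2) 307.692ms=1b +307.692ms=1b
3) 615.385ms=2b +615.385ms=2b
Σ=4b of 4 (195bpm 4/4) — PASS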